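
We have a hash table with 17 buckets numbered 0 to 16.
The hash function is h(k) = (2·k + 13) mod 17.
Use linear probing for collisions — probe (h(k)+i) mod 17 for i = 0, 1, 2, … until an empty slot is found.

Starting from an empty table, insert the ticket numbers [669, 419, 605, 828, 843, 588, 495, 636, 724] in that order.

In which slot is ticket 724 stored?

5

669 hashes to 8; slot 8 is free -> place at 8.
419 hashes to 1; slot 1 is free -> place at 1.
605 hashes to 16; slot 16 is free -> place at 16.
828 hashes to 3; slot 3 is free -> place at 3.
843 hashes to 16; 16 taken -> place at 0.
588 hashes to 16; 16,0,1 taken -> place at 2.
495 hashes to 0; 0,1,2,3 taken -> place at 4.
636 hashes to 10; slot 10 is free -> place at 10.
724 hashes to 16; 16,0,1,2,3,4 taken -> place at 5.
Table: [843, 419, 588, 828, 495, 724, —, —, 669, —, 636, —, —, —, —, —, 605]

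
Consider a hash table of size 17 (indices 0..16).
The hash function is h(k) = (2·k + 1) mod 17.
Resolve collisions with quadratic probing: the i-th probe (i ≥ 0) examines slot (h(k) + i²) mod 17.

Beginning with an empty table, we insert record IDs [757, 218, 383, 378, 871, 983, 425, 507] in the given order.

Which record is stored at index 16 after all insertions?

757 hashes to 2; slot 2 is free -> place at 2.
218 hashes to 12; slot 12 is free -> place at 12.
383 hashes to 2; 2 taken -> place at 3.
378 hashes to 9; slot 9 is free -> place at 9.
871 hashes to 9; 9 taken -> place at 10.
983 hashes to 12; 12 taken -> place at 13.
425 hashes to 1; slot 1 is free -> place at 1.
507 hashes to 12; 12,13 taken -> place at 16.
Table: [-, 425, 757, 383, -, -, -, -, -, 378, 871, -, 218, 983, -, -, 507]

507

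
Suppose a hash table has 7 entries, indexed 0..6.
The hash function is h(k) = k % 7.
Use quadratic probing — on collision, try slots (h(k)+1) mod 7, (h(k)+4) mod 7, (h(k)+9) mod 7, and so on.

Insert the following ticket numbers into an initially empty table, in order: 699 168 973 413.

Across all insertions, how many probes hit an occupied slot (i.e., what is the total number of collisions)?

699: h=6 → slot 6
168: h=0 → slot 0
973: h=0, probe 0,1 → slot 1
413: h=0, probe 0,1,4 → slot 4
Table: [168, 973, -, -, 413, -, 699]

3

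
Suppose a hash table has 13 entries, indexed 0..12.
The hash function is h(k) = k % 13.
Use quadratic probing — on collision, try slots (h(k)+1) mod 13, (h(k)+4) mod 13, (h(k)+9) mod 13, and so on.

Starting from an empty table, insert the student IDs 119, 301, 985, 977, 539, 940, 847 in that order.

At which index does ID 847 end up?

11

119 hashes to 2; slot 2 is free -> place at 2.
301 hashes to 2; 2 taken -> place at 3.
985 hashes to 10; slot 10 is free -> place at 10.
977 hashes to 2; 2,3 taken -> place at 6.
539 hashes to 6; 6 taken -> place at 7.
940 hashes to 4; slot 4 is free -> place at 4.
847 hashes to 2; 2,3,6 taken -> place at 11.
Table: [., ., 119, 301, 940, ., 977, 539, ., ., 985, 847, .]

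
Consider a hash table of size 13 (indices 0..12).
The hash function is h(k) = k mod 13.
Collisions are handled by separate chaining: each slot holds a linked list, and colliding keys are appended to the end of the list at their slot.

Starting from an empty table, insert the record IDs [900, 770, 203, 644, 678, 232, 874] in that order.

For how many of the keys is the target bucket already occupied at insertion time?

2

Insert 900: h=3, bucket 3 empty -> new chain.
Insert 770: h=3, bucket 3 nonempty -> append to chain.
Insert 203: h=8, bucket 8 empty -> new chain.
Insert 644: h=7, bucket 7 empty -> new chain.
Insert 678: h=2, bucket 2 empty -> new chain.
Insert 232: h=11, bucket 11 empty -> new chain.
Insert 874: h=3, bucket 3 nonempty -> append to chain.
Final buckets:
0: ∅
1: ∅
2: 678
3: 900 -> 770 -> 874
4: ∅
5: ∅
6: ∅
7: 644
8: 203
9: ∅
10: ∅
11: 232
12: ∅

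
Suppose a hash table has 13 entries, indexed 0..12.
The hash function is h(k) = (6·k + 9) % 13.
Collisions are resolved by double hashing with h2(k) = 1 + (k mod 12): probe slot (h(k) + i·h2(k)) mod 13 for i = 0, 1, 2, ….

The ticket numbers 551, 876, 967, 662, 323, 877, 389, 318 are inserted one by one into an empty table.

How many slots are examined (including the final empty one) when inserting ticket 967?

Insert 551: h=0, slot 0 empty => index 0.
Insert 876: h=0, h2=1, slot 0 occupied => index 1.
Insert 967: h=0, h2=8, slot 0 occupied => index 8.
Insert 662: h=3, slot 3 empty => index 3.
Insert 323: h=10, slot 10 empty => index 10.
Insert 877: h=6, slot 6 empty => index 6.
Insert 389: h=3, h2=6, slot 3 occupied => index 9.
Insert 318: h=6, h2=7, slots 6,0 occupied => index 7.
Table: [551, 876, _, 662, _, _, 877, 318, 967, 389, 323, _, _]

2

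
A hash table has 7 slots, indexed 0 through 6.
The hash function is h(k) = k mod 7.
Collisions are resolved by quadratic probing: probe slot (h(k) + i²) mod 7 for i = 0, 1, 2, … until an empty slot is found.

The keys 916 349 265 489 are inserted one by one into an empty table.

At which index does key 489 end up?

1

Insert 916: h=6, slot 6 empty -> index 6.
Insert 349: h=6, slot 6 occupied -> index 0.
Insert 265: h=6, slots 6,0 occupied -> index 3.
Insert 489: h=6, slots 6,0,3 occupied -> index 1.
Table: [349, 489, ∅, 265, ∅, ∅, 916]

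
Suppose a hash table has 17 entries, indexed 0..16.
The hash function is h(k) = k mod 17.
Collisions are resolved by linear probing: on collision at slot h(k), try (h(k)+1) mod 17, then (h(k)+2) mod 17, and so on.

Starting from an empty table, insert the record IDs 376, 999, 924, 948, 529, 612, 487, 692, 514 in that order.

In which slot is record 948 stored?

14

376 hashes to 2; slot 2 is free → place at 2.
999 hashes to 13; slot 13 is free → place at 13.
924 hashes to 6; slot 6 is free → place at 6.
948 hashes to 13; 13 taken → place at 14.
529 hashes to 2; 2 taken → place at 3.
612 hashes to 0; slot 0 is free → place at 0.
487 hashes to 11; slot 11 is free → place at 11.
692 hashes to 12; slot 12 is free → place at 12.
514 hashes to 4; slot 4 is free → place at 4.
Table: [612, -, 376, 529, 514, -, 924, -, -, -, -, 487, 692, 999, 948, -, -]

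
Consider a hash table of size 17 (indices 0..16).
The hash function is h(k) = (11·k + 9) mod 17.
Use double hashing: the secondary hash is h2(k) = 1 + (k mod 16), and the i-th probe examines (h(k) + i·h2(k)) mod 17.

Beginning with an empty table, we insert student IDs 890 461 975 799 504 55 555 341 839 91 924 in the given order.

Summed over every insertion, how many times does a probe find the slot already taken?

10

890: h=7 -> slot 7
461: h=14 -> slot 14
975: h=7, h2=16, probe 7,6 -> slot 6
799: h=9 -> slot 9
504: h=11 -> slot 11
55: h=2 -> slot 2
555: h=11, h2=12, probe 11,6,1 -> slot 1
341: h=3 -> slot 3
839: h=7, h2=8, probe 7,15 -> slot 15
91: h=7, h2=12, probe 7,2,14,9,4 -> slot 4
924: h=7, h2=13, probe 7,3,16 -> slot 16
Table: [_, 555, 55, 341, 91, _, 975, 890, _, 799, _, 504, _, _, 461, 839, 924]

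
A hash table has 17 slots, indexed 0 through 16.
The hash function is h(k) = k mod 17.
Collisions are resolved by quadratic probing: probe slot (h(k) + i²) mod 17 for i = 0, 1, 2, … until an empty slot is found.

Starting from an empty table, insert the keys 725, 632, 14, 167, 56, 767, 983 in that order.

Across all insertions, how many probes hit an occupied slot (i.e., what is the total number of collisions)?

3

Insert 725: h=11, slot 11 empty → index 11.
Insert 632: h=3, slot 3 empty → index 3.
Insert 14: h=14, slot 14 empty → index 14.
Insert 167: h=14, slot 14 occupied → index 15.
Insert 56: h=5, slot 5 empty → index 5.
Insert 767: h=2, slot 2 empty → index 2.
Insert 983: h=14, slots 14,15 occupied → index 1.
Table: [—, 983, 767, 632, —, 56, —, —, —, —, —, 725, —, —, 14, 167, —]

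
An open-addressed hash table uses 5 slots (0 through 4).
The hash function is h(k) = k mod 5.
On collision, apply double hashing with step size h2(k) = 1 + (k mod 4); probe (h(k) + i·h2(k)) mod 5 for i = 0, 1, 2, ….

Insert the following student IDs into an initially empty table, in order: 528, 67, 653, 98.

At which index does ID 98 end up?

1

528: h=3 -> slot 3
67: h=2 -> slot 2
653: h=3, h2=2, probe 3,0 -> slot 0
98: h=3, h2=3, probe 3,1 -> slot 1
Table: [653, 98, 67, 528, _]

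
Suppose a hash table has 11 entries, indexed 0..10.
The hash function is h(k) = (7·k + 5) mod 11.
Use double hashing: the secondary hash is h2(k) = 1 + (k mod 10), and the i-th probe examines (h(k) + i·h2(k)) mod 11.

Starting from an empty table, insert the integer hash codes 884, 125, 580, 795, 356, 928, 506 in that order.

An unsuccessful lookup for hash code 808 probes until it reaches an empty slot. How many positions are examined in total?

4

884 hashes to 0; slot 0 is free → place at 0.
125 hashes to 0, h2=6; 0 taken → place at 6.
580 hashes to 6, h2=1; 6 taken → place at 7.
795 hashes to 4; slot 4 is free → place at 4.
356 hashes to 0, h2=7; 0,7 taken → place at 3.
928 hashes to 0, h2=9; 0 taken → place at 9.
506 hashes to 5; slot 5 is free → place at 5.
Table: [884, ∅, ∅, 356, 795, 506, 125, 580, ∅, 928, ∅]
Lookup 808: h=7, h2=9, probe 7,5,3,1 → slot 1 empty, not found.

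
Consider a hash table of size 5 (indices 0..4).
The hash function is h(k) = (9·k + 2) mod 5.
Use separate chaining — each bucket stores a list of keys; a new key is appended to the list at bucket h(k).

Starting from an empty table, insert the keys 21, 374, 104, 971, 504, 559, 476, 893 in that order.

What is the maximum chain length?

Insert 21: h=1, bucket 1 empty -> new chain.
Insert 374: h=3, bucket 3 empty -> new chain.
Insert 104: h=3, bucket 3 nonempty -> append to chain.
Insert 971: h=1, bucket 1 nonempty -> append to chain.
Insert 504: h=3, bucket 3 nonempty -> append to chain.
Insert 559: h=3, bucket 3 nonempty -> append to chain.
Insert 476: h=1, bucket 1 nonempty -> append to chain.
Insert 893: h=4, bucket 4 empty -> new chain.
Final buckets:
0: .
1: 21 -> 971 -> 476
2: .
3: 374 -> 104 -> 504 -> 559
4: 893

4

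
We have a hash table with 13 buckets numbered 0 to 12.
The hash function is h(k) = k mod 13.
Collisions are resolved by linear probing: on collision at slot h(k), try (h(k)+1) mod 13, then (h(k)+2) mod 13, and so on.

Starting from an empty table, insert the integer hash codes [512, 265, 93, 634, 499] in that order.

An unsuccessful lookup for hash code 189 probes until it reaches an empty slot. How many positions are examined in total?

2

512 hashes to 5; slot 5 is free => place at 5.
265 hashes to 5; 5 taken => place at 6.
93 hashes to 2; slot 2 is free => place at 2.
634 hashes to 10; slot 10 is free => place at 10.
499 hashes to 5; 5,6 taken => place at 7.
Table: [., ., 93, ., ., 512, 265, 499, ., ., 634, ., .]
Lookup 189: h=7, probe 7,8 → slot 8 empty, not found.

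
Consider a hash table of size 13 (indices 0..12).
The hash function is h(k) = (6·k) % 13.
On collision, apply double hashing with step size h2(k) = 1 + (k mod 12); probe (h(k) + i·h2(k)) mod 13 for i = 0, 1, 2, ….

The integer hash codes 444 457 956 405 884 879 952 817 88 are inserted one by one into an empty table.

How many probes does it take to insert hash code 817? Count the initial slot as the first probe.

4

444: h=12 => slot 12
457: h=12, h2=2, probe 12,1 => slot 1
956: h=3 => slot 3
405: h=12, h2=10, probe 12,9 => slot 9
884: h=0 => slot 0
879: h=9, h2=4, probe 9,0,4 => slot 4
952: h=5 => slot 5
817: h=1, h2=2, probe 1,3,5,7 => slot 7
88: h=8 => slot 8
Table: [884, 457, -, 956, 879, 952, -, 817, 88, 405, -, -, 444]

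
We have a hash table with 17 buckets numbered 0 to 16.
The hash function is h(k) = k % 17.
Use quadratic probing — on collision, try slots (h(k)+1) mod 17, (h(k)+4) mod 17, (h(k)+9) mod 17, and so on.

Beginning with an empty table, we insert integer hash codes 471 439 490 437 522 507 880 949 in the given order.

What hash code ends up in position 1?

507

Insert 471: h=12, slot 12 empty -> index 12.
Insert 439: h=14, slot 14 empty -> index 14.
Insert 490: h=14, slot 14 occupied -> index 15.
Insert 437: h=12, slot 12 occupied -> index 13.
Insert 522: h=12, slots 12,13 occupied -> index 16.
Insert 507: h=14, slots 14,15 occupied -> index 1.
Insert 880: h=13, slots 13,14 occupied -> index 0.
Insert 949: h=14, slots 14,15,1 occupied -> index 6.
Table: [880, 507, ∅, ∅, ∅, ∅, 949, ∅, ∅, ∅, ∅, ∅, 471, 437, 439, 490, 522]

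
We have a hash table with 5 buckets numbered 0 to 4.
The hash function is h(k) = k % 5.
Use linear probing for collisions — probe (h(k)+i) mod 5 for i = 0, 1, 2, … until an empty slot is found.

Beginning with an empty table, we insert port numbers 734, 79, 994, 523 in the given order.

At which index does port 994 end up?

1

734: h=4 → slot 4
79: h=4, probe 4,0 → slot 0
994: h=4, probe 4,0,1 → slot 1
523: h=3 → slot 3
Table: [79, 994, -, 523, 734]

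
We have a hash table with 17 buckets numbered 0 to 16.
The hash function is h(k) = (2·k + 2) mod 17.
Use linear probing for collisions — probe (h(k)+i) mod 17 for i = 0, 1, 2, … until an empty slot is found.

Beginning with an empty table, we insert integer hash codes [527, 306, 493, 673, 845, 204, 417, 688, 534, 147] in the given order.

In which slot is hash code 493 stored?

4

Insert 527: h=2, slot 2 empty -> index 2.
Insert 306: h=2, slot 2 occupied -> index 3.
Insert 493: h=2, slots 2,3 occupied -> index 4.
Insert 673: h=5, slot 5 empty -> index 5.
Insert 845: h=9, slot 9 empty -> index 9.
Insert 204: h=2, slots 2,3,4,5 occupied -> index 6.
Insert 417: h=3, slots 3,4,5,6 occupied -> index 7.
Insert 688: h=1, slot 1 empty -> index 1.
Insert 534: h=16, slot 16 empty -> index 16.
Insert 147: h=7, slot 7 occupied -> index 8.
Table: [—, 688, 527, 306, 493, 673, 204, 417, 147, 845, —, —, —, —, —, —, 534]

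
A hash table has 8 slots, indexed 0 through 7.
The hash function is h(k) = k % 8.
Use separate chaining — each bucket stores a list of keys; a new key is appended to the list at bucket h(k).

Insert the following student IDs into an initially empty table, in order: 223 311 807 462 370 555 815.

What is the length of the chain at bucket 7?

4

Insert 223: h=7, bucket 7 empty -> new chain.
Insert 311: h=7, bucket 7 nonempty -> append to chain.
Insert 807: h=7, bucket 7 nonempty -> append to chain.
Insert 462: h=6, bucket 6 empty -> new chain.
Insert 370: h=2, bucket 2 empty -> new chain.
Insert 555: h=3, bucket 3 empty -> new chain.
Insert 815: h=7, bucket 7 nonempty -> append to chain.
Final buckets:
0: ∅
1: ∅
2: 370
3: 555
4: ∅
5: ∅
6: 462
7: 223 -> 311 -> 807 -> 815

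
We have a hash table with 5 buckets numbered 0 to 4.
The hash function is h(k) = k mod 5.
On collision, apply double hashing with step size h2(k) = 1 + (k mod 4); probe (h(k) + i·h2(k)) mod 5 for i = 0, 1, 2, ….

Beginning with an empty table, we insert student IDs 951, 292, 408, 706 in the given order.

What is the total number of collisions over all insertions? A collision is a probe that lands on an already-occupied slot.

951 hashes to 1; slot 1 is free → place at 1.
292 hashes to 2; slot 2 is free → place at 2.
408 hashes to 3; slot 3 is free → place at 3.
706 hashes to 1, h2=3; 1 taken → place at 4.
Table: [., 951, 292, 408, 706]

1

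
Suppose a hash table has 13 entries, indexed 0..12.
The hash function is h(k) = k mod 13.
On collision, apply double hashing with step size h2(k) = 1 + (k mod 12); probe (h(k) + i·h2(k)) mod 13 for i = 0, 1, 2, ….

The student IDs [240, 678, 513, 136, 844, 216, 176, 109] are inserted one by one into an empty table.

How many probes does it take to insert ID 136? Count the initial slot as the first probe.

2

240 hashes to 6; slot 6 is free => place at 6.
678 hashes to 2; slot 2 is free => place at 2.
513 hashes to 6, h2=10; 6 taken => place at 3.
136 hashes to 6, h2=5; 6 taken => place at 11.
844 hashes to 12; slot 12 is free => place at 12.
216 hashes to 8; slot 8 is free => place at 8.
176 hashes to 7; slot 7 is free => place at 7.
109 hashes to 5; slot 5 is free => place at 5.
Table: [., ., 678, 513, ., 109, 240, 176, 216, ., ., 136, 844]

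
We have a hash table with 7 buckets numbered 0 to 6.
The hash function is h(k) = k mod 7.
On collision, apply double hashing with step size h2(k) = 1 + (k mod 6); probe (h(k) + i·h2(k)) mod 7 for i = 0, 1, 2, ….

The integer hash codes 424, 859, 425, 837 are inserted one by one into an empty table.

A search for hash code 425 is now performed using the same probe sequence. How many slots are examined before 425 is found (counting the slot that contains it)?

3

Insert 424: h=4, slot 4 empty → index 4.
Insert 859: h=5, slot 5 empty → index 5.
Insert 425: h=5, h2=6, slots 5,4 occupied → index 3.
Insert 837: h=4, h2=4, slot 4 occupied → index 1.
Table: [-, 837, -, 425, 424, 859, -]
Lookup 425: h=5, h2=6, probe 5,4,3 → found at 3.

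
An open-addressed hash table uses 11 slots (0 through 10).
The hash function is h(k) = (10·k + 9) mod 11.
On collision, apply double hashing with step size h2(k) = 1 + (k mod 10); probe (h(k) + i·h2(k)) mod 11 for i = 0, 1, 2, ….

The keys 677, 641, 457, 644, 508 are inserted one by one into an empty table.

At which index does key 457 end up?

0

677: h=3 => slot 3
641: h=6 => slot 6
457: h=3, h2=8, probe 3,0 => slot 0
644: h=3, h2=5, probe 3,8 => slot 8
508: h=7 => slot 7
Table: [457, —, —, 677, —, —, 641, 508, 644, —, —]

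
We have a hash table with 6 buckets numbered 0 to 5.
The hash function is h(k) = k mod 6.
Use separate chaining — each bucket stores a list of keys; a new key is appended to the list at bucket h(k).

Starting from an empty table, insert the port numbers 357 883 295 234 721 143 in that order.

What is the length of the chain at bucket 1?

3

Insert 357: h=3, bucket 3 empty -> new chain.
Insert 883: h=1, bucket 1 empty -> new chain.
Insert 295: h=1, bucket 1 nonempty -> append to chain.
Insert 234: h=0, bucket 0 empty -> new chain.
Insert 721: h=1, bucket 1 nonempty -> append to chain.
Insert 143: h=5, bucket 5 empty -> new chain.
Final buckets:
0: 234
1: 883 -> 295 -> 721
2: _
3: 357
4: _
5: 143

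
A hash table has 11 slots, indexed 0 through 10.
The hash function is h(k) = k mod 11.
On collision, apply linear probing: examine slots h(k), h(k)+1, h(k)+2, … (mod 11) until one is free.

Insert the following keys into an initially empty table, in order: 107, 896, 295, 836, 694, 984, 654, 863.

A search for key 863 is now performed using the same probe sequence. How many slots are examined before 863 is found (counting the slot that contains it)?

107 hashes to 8; slot 8 is free -> place at 8.
896 hashes to 5; slot 5 is free -> place at 5.
295 hashes to 9; slot 9 is free -> place at 9.
836 hashes to 0; slot 0 is free -> place at 0.
694 hashes to 1; slot 1 is free -> place at 1.
984 hashes to 5; 5 taken -> place at 6.
654 hashes to 5; 5,6 taken -> place at 7.
863 hashes to 5; 5,6,7,8,9 taken -> place at 10.
Table: [836, 694, _, _, _, 896, 984, 654, 107, 295, 863]
Lookup 863: h=5, probe 5,6,7,8,9,10 → found at 10.

6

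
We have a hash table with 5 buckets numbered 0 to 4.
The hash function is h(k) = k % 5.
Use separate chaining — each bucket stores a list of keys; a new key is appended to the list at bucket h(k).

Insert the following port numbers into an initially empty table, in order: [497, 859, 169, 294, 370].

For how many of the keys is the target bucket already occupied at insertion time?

497 -> bucket 2
859 -> bucket 4
169 -> bucket 4 (collision)
294 -> bucket 4 (collision)
370 -> bucket 0
Final buckets:
0: 370
1: .
2: 497
3: .
4: 859 -> 169 -> 294

2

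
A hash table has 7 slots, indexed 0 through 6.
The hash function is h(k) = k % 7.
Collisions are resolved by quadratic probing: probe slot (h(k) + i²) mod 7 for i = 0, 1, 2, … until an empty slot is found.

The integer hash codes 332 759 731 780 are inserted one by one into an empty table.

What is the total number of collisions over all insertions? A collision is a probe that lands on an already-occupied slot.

Insert 332: h=3, slot 3 empty -> index 3.
Insert 759: h=3, slot 3 occupied -> index 4.
Insert 731: h=3, slots 3,4 occupied -> index 0.
Insert 780: h=3, slots 3,4,0 occupied -> index 5.
Table: [731, —, —, 332, 759, 780, —]

6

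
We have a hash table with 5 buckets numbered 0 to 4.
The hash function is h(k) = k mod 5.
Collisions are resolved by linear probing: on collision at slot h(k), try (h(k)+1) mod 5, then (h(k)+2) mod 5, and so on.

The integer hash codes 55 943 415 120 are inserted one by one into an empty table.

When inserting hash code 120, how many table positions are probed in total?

3

55 hashes to 0; slot 0 is free => place at 0.
943 hashes to 3; slot 3 is free => place at 3.
415 hashes to 0; 0 taken => place at 1.
120 hashes to 0; 0,1 taken => place at 2.
Table: [55, 415, 120, 943, _]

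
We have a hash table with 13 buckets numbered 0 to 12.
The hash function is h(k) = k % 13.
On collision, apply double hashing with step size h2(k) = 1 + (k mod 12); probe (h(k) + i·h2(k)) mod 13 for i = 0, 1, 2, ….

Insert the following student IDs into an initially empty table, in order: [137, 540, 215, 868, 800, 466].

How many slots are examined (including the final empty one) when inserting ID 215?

2

Insert 137: h=7, slot 7 empty → index 7.
Insert 540: h=7, h2=1, slot 7 occupied → index 8.
Insert 215: h=7, h2=12, slot 7 occupied → index 6.
Insert 868: h=10, slot 10 empty → index 10.
Insert 800: h=7, h2=9, slot 7 occupied → index 3.
Insert 466: h=11, slot 11 empty → index 11.
Table: [-, -, -, 800, -, -, 215, 137, 540, -, 868, 466, -]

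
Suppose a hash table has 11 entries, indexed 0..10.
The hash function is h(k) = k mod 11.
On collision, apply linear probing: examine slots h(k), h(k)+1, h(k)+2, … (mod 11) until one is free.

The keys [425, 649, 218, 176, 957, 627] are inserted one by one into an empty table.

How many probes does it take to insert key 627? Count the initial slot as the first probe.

4

425: h=7 => slot 7
649: h=0 => slot 0
218: h=9 => slot 9
176: h=0, probe 0,1 => slot 1
957: h=0, probe 0,1,2 => slot 2
627: h=0, probe 0,1,2,3 => slot 3
Table: [649, 176, 957, 627, ., ., ., 425, ., 218, .]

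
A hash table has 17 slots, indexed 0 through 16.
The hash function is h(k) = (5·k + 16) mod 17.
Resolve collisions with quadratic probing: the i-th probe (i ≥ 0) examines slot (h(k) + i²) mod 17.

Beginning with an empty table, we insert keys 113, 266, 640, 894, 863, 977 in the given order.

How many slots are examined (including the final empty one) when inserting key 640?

3

113 hashes to 3; slot 3 is free => place at 3.
266 hashes to 3; 3 taken => place at 4.
640 hashes to 3; 3,4 taken => place at 7.
894 hashes to 15; slot 15 is free => place at 15.
863 hashes to 13; slot 13 is free => place at 13.
977 hashes to 5; slot 5 is free => place at 5.
Table: [-, -, -, 113, 266, 977, -, 640, -, -, -, -, -, 863, -, 894, -]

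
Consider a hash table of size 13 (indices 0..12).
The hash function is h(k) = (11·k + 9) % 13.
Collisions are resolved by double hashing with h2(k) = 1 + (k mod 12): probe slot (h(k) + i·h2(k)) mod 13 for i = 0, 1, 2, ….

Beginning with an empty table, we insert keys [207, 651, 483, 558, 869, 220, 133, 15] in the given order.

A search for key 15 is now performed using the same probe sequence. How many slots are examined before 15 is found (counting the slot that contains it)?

Insert 207: h=11, slot 11 empty → index 11.
Insert 651: h=7, slot 7 empty → index 7.
Insert 483: h=5, slot 5 empty → index 5.
Insert 558: h=11, h2=7, slots 11,5 occupied → index 12.
Insert 869: h=0, slot 0 empty → index 0.
Insert 220: h=11, h2=5, slot 11 occupied → index 3.
Insert 133: h=3, h2=2, slots 3,5,7 occupied → index 9.
Insert 15: h=5, h2=4, slots 5,9,0 occupied → index 4.
Table: [869, _, _, 220, 15, 483, _, 651, _, 133, _, 207, 558]
Lookup 15: h=5, h2=4, probe 5,9,0,4 → found at 4.

4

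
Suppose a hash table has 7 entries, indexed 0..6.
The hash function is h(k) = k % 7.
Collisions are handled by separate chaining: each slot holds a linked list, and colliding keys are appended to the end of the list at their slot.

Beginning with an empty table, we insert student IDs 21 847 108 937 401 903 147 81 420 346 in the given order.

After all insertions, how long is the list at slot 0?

Insert 21: h=0, bucket 0 empty -> new chain.
Insert 847: h=0, bucket 0 nonempty -> append to chain.
Insert 108: h=3, bucket 3 empty -> new chain.
Insert 937: h=6, bucket 6 empty -> new chain.
Insert 401: h=2, bucket 2 empty -> new chain.
Insert 903: h=0, bucket 0 nonempty -> append to chain.
Insert 147: h=0, bucket 0 nonempty -> append to chain.
Insert 81: h=4, bucket 4 empty -> new chain.
Insert 420: h=0, bucket 0 nonempty -> append to chain.
Insert 346: h=3, bucket 3 nonempty -> append to chain.
Final buckets:
0: 21 -> 847 -> 903 -> 147 -> 420
1: —
2: 401
3: 108 -> 346
4: 81
5: —
6: 937

5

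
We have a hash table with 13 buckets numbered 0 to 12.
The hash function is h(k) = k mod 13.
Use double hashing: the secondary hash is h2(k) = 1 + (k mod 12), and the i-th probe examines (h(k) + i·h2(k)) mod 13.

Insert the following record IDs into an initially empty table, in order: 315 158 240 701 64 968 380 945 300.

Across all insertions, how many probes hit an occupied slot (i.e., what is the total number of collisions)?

5

315 hashes to 3; slot 3 is free -> place at 3.
158 hashes to 2; slot 2 is free -> place at 2.
240 hashes to 6; slot 6 is free -> place at 6.
701 hashes to 12; slot 12 is free -> place at 12.
64 hashes to 12, h2=5; 12 taken -> place at 4.
968 hashes to 6, h2=9; 6,2 taken -> place at 11.
380 hashes to 3, h2=9; 3,12 taken -> place at 8.
945 hashes to 9; slot 9 is free -> place at 9.
300 hashes to 1; slot 1 is free -> place at 1.
Table: [., 300, 158, 315, 64, ., 240, ., 380, 945, ., 968, 701]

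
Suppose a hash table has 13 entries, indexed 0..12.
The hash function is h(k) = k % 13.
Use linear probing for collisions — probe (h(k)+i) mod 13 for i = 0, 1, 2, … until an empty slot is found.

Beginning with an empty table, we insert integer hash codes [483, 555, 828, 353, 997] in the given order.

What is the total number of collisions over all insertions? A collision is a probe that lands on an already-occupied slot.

4

483 hashes to 2; slot 2 is free -> place at 2.
555 hashes to 9; slot 9 is free -> place at 9.
828 hashes to 9; 9 taken -> place at 10.
353 hashes to 2; 2 taken -> place at 3.
997 hashes to 9; 9,10 taken -> place at 11.
Table: [-, -, 483, 353, -, -, -, -, -, 555, 828, 997, -]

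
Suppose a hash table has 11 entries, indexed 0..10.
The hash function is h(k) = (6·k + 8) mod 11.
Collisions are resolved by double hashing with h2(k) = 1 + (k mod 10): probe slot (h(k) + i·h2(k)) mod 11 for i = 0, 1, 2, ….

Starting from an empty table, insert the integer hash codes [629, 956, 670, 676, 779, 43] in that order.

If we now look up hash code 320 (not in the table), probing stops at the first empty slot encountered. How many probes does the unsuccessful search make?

Insert 629: h=9, slot 9 empty -> index 9.
Insert 956: h=2, slot 2 empty -> index 2.
Insert 670: h=2, h2=1, slot 2 occupied -> index 3.
Insert 676: h=5, slot 5 empty -> index 5.
Insert 779: h=7, slot 7 empty -> index 7.
Insert 43: h=2, h2=4, slot 2 occupied -> index 6.
Table: [-, -, 956, 670, -, 676, 43, 779, -, 629, -]
Lookup 320: h=3, h2=1, probe 3,4 → slot 4 empty, not found.

2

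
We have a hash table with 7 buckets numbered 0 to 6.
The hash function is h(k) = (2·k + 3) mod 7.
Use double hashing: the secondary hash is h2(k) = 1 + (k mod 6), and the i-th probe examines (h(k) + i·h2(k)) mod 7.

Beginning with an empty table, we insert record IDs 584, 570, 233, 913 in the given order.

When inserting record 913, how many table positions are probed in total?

584: h=2 => slot 2
570: h=2, h2=1, probe 2,3 => slot 3
233: h=0 => slot 0
913: h=2, h2=2, probe 2,4 => slot 4
Table: [233, -, 584, 570, 913, -, -]

2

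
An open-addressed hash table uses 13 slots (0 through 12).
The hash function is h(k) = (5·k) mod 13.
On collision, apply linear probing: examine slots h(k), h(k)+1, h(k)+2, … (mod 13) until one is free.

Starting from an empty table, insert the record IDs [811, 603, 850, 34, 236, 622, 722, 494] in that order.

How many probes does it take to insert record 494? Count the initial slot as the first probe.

Insert 811: h=12, slot 12 empty => index 12.
Insert 603: h=12, slot 12 occupied => index 0.
Insert 850: h=12, slots 12,0 occupied => index 1.
Insert 34: h=1, slot 1 occupied => index 2.
Insert 236: h=10, slot 10 empty => index 10.
Insert 622: h=3, slot 3 empty => index 3.
Insert 722: h=9, slot 9 empty => index 9.
Insert 494: h=0, slots 0,1,2,3 occupied => index 4.
Table: [603, 850, 34, 622, 494, ., ., ., ., 722, 236, ., 811]

5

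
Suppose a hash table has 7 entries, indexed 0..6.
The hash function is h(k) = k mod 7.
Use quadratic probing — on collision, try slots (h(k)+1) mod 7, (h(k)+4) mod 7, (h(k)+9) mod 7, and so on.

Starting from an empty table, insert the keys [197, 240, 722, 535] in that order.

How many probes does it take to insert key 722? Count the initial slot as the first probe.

Insert 197: h=1, slot 1 empty => index 1.
Insert 240: h=2, slot 2 empty => index 2.
Insert 722: h=1, slots 1,2 occupied => index 5.
Insert 535: h=3, slot 3 empty => index 3.
Table: [_, 197, 240, 535, _, 722, _]

3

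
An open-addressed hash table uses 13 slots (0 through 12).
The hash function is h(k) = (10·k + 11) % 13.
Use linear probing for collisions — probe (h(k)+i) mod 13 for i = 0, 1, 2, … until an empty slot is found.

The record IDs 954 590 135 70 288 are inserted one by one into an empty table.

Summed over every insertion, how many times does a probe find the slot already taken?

Insert 954: h=9, slot 9 empty => index 9.
Insert 590: h=9, slot 9 occupied => index 10.
Insert 135: h=9, slots 9,10 occupied => index 11.
Insert 70: h=9, slots 9,10,11 occupied => index 12.
Insert 288: h=5, slot 5 empty => index 5.
Table: [_, _, _, _, _, 288, _, _, _, 954, 590, 135, 70]

6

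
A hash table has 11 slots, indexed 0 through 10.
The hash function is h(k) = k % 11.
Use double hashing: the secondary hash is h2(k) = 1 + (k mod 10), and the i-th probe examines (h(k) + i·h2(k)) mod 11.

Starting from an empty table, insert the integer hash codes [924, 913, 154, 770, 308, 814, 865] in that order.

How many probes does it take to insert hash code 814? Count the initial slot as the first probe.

3

924 hashes to 0; slot 0 is free => place at 0.
913 hashes to 0, h2=4; 0 taken => place at 4.
154 hashes to 0, h2=5; 0 taken => place at 5.
770 hashes to 0, h2=1; 0 taken => place at 1.
308 hashes to 0, h2=9; 0 taken => place at 9.
814 hashes to 0, h2=5; 0,5 taken => place at 10.
865 hashes to 7; slot 7 is free => place at 7.
Table: [924, 770, ∅, ∅, 913, 154, ∅, 865, ∅, 308, 814]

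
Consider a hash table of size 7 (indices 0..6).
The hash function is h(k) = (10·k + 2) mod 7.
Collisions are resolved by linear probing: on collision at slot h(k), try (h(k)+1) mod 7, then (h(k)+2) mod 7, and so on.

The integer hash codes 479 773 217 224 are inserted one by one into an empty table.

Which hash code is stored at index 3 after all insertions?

Insert 479: h=4, slot 4 empty => index 4.
Insert 773: h=4, slot 4 occupied => index 5.
Insert 217: h=2, slot 2 empty => index 2.
Insert 224: h=2, slot 2 occupied => index 3.
Table: [_, _, 217, 224, 479, 773, _]

224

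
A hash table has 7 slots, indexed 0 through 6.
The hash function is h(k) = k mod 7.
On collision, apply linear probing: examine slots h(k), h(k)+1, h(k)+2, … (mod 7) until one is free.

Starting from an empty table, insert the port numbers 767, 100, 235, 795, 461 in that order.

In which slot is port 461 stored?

Insert 767: h=4, slot 4 empty → index 4.
Insert 100: h=2, slot 2 empty → index 2.
Insert 235: h=4, slot 4 occupied → index 5.
Insert 795: h=4, slots 4,5 occupied → index 6.
Insert 461: h=6, slot 6 occupied → index 0.
Table: [461, _, 100, _, 767, 235, 795]

0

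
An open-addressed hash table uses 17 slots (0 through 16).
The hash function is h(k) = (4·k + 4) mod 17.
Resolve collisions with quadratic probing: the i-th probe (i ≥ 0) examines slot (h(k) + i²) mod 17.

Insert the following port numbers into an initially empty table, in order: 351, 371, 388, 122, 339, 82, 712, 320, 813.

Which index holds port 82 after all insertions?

13

351: h=14 → slot 14
371: h=9 → slot 9
388: h=9, probe 9,10 → slot 10
122: h=16 → slot 16
339: h=0 → slot 0
82: h=9, probe 9,10,13 → slot 13
712: h=13, probe 13,14,0,5 → slot 5
320: h=9, probe 9,10,13,1 → slot 1
813: h=9, probe 9,10,13,1,8 → slot 8
Table: [339, 320, —, —, —, 712, —, —, 813, 371, 388, —, —, 82, 351, —, 122]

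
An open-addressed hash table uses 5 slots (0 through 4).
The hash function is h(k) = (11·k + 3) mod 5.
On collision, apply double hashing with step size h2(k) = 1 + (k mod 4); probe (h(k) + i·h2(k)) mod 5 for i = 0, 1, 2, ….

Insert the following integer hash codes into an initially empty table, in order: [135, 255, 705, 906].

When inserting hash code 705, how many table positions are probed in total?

2

135: h=3 -> slot 3
255: h=3, h2=4, probe 3,2 -> slot 2
705: h=3, h2=2, probe 3,0 -> slot 0
906: h=4 -> slot 4
Table: [705, -, 255, 135, 906]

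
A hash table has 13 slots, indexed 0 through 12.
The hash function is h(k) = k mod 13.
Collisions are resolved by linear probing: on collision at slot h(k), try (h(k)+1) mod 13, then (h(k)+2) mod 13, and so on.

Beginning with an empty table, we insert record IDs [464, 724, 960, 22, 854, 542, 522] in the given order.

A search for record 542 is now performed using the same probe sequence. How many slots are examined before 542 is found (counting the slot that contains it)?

6

464: h=9 => slot 9
724: h=9, probe 9,10 => slot 10
960: h=11 => slot 11
22: h=9, probe 9,10,11,12 => slot 12
854: h=9, probe 9,10,11,12,0 => slot 0
542: h=9, probe 9,10,11,12,0,1 => slot 1
522: h=2 => slot 2
Table: [854, 542, 522, _, _, _, _, _, _, 464, 724, 960, 22]
Lookup 542: h=9, probe 9,10,11,12,0,1 → found at 1.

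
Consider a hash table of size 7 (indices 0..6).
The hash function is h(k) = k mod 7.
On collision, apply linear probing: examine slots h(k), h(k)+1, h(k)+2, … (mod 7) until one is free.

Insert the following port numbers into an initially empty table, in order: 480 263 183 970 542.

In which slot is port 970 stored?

6

480 hashes to 4; slot 4 is free => place at 4.
263 hashes to 4; 4 taken => place at 5.
183 hashes to 1; slot 1 is free => place at 1.
970 hashes to 4; 4,5 taken => place at 6.
542 hashes to 3; slot 3 is free => place at 3.
Table: [-, 183, -, 542, 480, 263, 970]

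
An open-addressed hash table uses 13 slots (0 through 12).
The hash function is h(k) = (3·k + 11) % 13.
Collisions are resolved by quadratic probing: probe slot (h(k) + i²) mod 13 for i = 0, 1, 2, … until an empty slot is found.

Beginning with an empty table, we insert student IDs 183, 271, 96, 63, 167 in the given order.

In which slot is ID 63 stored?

6

Insert 183: h=1, slot 1 empty → index 1.
Insert 271: h=5, slot 5 empty → index 5.
Insert 96: h=0, slot 0 empty → index 0.
Insert 63: h=5, slot 5 occupied → index 6.
Insert 167: h=5, slots 5,6 occupied → index 9.
Table: [96, 183, ., ., ., 271, 63, ., ., 167, ., ., .]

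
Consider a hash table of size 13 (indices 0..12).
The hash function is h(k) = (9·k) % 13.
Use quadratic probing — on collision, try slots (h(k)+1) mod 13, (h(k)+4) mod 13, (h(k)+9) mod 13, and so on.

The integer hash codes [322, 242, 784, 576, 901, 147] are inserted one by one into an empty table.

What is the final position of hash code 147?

6

322: h=12 -> slot 12
242: h=7 -> slot 7
784: h=10 -> slot 10
576: h=10, probe 10,11 -> slot 11
901: h=10, probe 10,11,1 -> slot 1
147: h=10, probe 10,11,1,6 -> slot 6
Table: [∅, 901, ∅, ∅, ∅, ∅, 147, 242, ∅, ∅, 784, 576, 322]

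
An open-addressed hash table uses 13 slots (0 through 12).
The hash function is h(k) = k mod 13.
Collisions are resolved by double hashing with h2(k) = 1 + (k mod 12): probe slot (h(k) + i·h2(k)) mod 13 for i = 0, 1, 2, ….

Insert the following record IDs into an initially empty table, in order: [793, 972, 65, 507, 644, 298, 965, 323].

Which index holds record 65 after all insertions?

793: h=0 -> slot 0
972: h=10 -> slot 10
65: h=0, h2=6, probe 0,6 -> slot 6
507: h=0, h2=4, probe 0,4 -> slot 4
644: h=7 -> slot 7
298: h=12 -> slot 12
965: h=3 -> slot 3
323: h=11 -> slot 11
Table: [793, _, _, 965, 507, _, 65, 644, _, _, 972, 323, 298]

6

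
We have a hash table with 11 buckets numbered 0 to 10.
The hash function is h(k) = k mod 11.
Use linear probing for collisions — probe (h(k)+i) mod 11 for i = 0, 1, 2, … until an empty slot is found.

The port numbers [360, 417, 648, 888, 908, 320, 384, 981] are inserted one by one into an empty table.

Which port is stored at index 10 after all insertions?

417

Insert 360: h=8, slot 8 empty => index 8.
Insert 417: h=10, slot 10 empty => index 10.
Insert 648: h=10, slot 10 occupied => index 0.
Insert 888: h=8, slot 8 occupied => index 9.
Insert 908: h=6, slot 6 empty => index 6.
Insert 320: h=1, slot 1 empty => index 1.
Insert 384: h=10, slots 10,0,1 occupied => index 2.
Insert 981: h=2, slot 2 occupied => index 3.
Table: [648, 320, 384, 981, -, -, 908, -, 360, 888, 417]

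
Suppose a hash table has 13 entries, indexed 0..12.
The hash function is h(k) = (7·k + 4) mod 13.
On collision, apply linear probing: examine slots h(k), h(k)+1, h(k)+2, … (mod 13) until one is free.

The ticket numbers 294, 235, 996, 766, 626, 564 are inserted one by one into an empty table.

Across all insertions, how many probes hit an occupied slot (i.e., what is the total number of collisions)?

Insert 294: h=8, slot 8 empty -> index 8.
Insert 235: h=11, slot 11 empty -> index 11.
Insert 996: h=8, slot 8 occupied -> index 9.
Insert 766: h=10, slot 10 empty -> index 10.
Insert 626: h=5, slot 5 empty -> index 5.
Insert 564: h=0, slot 0 empty -> index 0.
Table: [564, -, -, -, -, 626, -, -, 294, 996, 766, 235, -]

1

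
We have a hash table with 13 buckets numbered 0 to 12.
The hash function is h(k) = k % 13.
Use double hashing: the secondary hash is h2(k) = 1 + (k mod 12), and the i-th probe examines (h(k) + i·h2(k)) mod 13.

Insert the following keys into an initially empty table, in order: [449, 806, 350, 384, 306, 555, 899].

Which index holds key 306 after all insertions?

1

449: h=7 -> slot 7
806: h=0 -> slot 0
350: h=12 -> slot 12
384: h=7, h2=1, probe 7,8 -> slot 8
306: h=7, h2=7, probe 7,1 -> slot 1
555: h=9 -> slot 9
899: h=2 -> slot 2
Table: [806, 306, 899, ∅, ∅, ∅, ∅, 449, 384, 555, ∅, ∅, 350]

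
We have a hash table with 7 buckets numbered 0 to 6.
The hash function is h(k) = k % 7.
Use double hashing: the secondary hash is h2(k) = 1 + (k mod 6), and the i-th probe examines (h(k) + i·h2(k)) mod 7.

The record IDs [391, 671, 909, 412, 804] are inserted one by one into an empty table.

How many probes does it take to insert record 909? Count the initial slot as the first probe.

2

391 hashes to 6; slot 6 is free -> place at 6.
671 hashes to 6, h2=6; 6 taken -> place at 5.
909 hashes to 6, h2=4; 6 taken -> place at 3.
412 hashes to 6, h2=5; 6 taken -> place at 4.
804 hashes to 6, h2=1; 6 taken -> place at 0.
Table: [804, _, _, 909, 412, 671, 391]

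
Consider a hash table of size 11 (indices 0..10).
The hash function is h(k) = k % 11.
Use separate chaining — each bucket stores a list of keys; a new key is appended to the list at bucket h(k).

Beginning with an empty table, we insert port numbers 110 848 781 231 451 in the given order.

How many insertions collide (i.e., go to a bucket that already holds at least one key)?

110 → bucket 0
848 → bucket 1
781 → bucket 0 (collision)
231 → bucket 0 (collision)
451 → bucket 0 (collision)
Final buckets:
0: 110 -> 781 -> 231 -> 451
1: 848
2: .
3: .
4: .
5: .
6: .
7: .
8: .
9: .
10: .

3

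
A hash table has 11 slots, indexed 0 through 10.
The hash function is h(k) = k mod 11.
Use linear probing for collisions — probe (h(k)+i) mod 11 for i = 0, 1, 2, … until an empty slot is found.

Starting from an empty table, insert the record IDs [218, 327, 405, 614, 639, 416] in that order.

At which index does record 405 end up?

218 hashes to 9; slot 9 is free → place at 9.
327 hashes to 8; slot 8 is free → place at 8.
405 hashes to 9; 9 taken → place at 10.
614 hashes to 9; 9,10 taken → place at 0.
639 hashes to 1; slot 1 is free → place at 1.
416 hashes to 9; 9,10,0,1 taken → place at 2.
Table: [614, 639, 416, ., ., ., ., ., 327, 218, 405]

10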